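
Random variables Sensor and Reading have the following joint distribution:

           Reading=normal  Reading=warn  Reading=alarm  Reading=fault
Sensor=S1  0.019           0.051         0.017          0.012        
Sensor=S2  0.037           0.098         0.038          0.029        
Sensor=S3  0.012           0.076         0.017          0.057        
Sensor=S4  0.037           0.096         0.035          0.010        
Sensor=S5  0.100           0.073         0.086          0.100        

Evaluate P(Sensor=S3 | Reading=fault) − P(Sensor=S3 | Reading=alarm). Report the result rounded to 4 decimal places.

0.1860

P(Reading=fault) = 0.012 + 0.029 + 0.057 + 0.010 + 0.100 = 0.208; P(Sensor=S3 | Reading=fault) = 0.057/0.208 = 0.27404.
P(Reading=alarm) = 0.017 + 0.038 + 0.017 + 0.035 + 0.086 = 0.193; P(Sensor=S3 | Reading=alarm) = 0.017/0.193 = 0.08808.
Difference = 0.1860.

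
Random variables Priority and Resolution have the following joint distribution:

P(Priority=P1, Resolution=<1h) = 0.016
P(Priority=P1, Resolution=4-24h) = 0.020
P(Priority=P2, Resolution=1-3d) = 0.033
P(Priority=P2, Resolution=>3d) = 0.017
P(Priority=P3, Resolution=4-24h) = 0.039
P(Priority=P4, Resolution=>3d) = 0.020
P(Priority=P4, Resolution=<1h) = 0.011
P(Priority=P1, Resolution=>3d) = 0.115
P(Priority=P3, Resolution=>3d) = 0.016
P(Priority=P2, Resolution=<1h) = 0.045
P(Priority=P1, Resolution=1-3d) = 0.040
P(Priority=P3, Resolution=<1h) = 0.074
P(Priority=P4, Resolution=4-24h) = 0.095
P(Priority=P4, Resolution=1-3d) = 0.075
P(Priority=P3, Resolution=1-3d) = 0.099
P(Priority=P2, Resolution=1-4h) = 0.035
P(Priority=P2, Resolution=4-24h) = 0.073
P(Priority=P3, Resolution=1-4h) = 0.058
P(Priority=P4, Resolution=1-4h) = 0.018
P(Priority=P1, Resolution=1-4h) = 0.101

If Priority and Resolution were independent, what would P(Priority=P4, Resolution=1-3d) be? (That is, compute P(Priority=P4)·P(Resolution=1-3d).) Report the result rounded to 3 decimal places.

P(Priority=P4) = 0.011 + 0.018 + 0.095 + 0.075 + 0.020 = 0.219.
P(Resolution=1-3d) = 0.040 + 0.033 + 0.099 + 0.075 = 0.247.
Product: 0.219 × 0.247 = 0.054.

0.054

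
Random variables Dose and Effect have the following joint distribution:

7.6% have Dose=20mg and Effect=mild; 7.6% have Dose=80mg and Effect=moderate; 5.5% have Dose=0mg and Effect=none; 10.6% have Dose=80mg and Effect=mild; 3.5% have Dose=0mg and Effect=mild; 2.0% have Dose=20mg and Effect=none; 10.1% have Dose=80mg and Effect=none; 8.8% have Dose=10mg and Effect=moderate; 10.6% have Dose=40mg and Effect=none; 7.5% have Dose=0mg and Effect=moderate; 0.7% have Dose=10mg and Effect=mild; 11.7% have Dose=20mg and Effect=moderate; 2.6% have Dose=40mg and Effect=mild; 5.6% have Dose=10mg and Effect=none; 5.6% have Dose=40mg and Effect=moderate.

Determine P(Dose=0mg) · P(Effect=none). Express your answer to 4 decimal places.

0.0558

P(Dose=0mg) = 0.055 + 0.035 + 0.075 = 0.165.
P(Effect=none) = 0.055 + 0.056 + 0.020 + 0.106 + 0.101 = 0.338.
Product: 0.165 × 0.338 = 0.0558.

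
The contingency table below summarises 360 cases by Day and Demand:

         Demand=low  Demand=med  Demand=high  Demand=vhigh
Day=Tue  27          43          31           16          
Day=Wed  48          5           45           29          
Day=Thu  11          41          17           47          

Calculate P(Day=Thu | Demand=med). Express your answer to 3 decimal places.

0.461

Total with Demand=med: 43 + 5 + 41 = 89.
P(Day=Thu | Demand=med) = 41/89 = 0.461.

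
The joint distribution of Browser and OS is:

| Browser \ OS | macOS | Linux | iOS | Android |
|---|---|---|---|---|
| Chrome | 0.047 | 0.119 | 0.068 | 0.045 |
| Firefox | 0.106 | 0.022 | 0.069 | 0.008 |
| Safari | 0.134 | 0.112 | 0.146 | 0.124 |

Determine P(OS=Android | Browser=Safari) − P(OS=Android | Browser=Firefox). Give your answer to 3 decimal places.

P(Browser=Safari) = 0.134 + 0.112 + 0.146 + 0.124 = 0.516; P(OS=Android | Browser=Safari) = 0.124/0.516 = 0.2403.
P(Browser=Firefox) = 0.106 + 0.022 + 0.069 + 0.008 = 0.205; P(OS=Android | Browser=Firefox) = 0.008/0.205 = 0.0390.
Difference = 0.201.

0.201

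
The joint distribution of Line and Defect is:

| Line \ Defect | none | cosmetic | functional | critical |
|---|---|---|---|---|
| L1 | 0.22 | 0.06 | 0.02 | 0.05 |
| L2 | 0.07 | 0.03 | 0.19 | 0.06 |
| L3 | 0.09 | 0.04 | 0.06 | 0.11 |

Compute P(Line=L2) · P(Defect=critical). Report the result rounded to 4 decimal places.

P(Line=L2) = 0.07 + 0.03 + 0.19 + 0.06 = 0.35.
P(Defect=critical) = 0.05 + 0.06 + 0.11 = 0.22.
Product: 0.35 × 0.22 = 0.0770.

0.0770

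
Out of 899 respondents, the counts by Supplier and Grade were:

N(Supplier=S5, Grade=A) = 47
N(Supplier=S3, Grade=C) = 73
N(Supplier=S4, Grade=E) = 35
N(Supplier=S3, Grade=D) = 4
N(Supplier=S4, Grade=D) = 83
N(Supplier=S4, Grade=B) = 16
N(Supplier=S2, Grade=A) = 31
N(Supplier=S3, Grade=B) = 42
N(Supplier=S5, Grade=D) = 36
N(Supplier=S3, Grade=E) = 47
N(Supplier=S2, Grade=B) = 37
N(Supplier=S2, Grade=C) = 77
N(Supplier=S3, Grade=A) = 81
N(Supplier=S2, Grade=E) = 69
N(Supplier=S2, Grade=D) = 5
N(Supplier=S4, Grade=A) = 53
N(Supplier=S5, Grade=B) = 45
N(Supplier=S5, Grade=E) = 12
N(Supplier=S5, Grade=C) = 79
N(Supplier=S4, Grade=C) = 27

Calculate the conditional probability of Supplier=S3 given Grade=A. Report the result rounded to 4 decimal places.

0.3821

Total with Grade=A: 31 + 81 + 53 + 47 = 212.
P(Supplier=S3 | Grade=A) = 81/212 = 0.3821.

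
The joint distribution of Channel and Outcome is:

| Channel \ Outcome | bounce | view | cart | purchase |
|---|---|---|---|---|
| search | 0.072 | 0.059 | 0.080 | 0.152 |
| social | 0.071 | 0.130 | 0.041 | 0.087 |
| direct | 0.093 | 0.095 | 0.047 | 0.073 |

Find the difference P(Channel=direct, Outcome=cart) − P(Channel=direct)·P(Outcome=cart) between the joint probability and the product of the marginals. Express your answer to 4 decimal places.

P(Channel=direct) = 0.093 + 0.095 + 0.047 + 0.073 = 0.308.
P(Outcome=cart) = 0.080 + 0.041 + 0.047 = 0.168.
P(Channel=direct, Outcome=cart) − P(Channel=direct)P(Outcome=cart) = 0.047 − 0.308×0.168 = -0.0047.

-0.0047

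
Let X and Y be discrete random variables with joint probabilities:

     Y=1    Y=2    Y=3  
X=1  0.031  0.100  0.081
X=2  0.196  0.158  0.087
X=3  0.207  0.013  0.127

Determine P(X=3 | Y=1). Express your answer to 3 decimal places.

P(Y=1) = 0.031 + 0.196 + 0.207 = 0.434.
P(X=3 | Y=1) = 0.207/0.434 = 0.477.

0.477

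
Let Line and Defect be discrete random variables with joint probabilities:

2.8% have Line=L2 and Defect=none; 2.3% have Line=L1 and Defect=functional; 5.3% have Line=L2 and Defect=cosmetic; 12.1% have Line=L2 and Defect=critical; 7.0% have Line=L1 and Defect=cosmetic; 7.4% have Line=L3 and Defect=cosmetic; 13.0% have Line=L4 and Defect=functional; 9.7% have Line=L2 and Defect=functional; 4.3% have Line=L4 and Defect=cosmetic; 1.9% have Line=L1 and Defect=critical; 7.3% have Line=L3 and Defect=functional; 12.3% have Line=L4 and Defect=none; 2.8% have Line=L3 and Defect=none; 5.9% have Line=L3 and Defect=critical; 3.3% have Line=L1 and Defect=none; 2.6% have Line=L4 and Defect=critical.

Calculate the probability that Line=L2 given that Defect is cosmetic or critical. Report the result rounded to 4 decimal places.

P(Defect=cosmetic) = 0.070 + 0.053 + 0.074 + 0.043 = 0.240.
P(Defect=critical) = 0.019 + 0.121 + 0.059 + 0.026 = 0.225.
P(Defect ∈ {cosmetic, critical}) = 0.240 + 0.225 = 0.465; P(Line=L2, Defect ∈ {cosmetic, critical}) = 0.053 + 0.121 = 0.174.
P(Line=L2 | Defect ∈ {cosmetic, critical}) = 0.174/0.465 = 0.3742.

0.3742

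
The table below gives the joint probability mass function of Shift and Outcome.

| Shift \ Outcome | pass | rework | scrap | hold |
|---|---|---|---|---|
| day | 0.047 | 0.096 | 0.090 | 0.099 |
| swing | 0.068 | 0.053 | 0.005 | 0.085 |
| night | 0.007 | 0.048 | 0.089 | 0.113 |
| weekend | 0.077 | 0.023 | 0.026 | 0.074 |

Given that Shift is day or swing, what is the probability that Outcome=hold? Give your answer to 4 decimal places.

P(Shift=day) = 0.047 + 0.096 + 0.090 + 0.099 = 0.332.
P(Shift=swing) = 0.068 + 0.053 + 0.005 + 0.085 = 0.211.
P(Shift ∈ {day, swing}) = 0.332 + 0.211 = 0.543; P(Outcome=hold, Shift ∈ {day, swing}) = 0.099 + 0.085 = 0.184.
P(Outcome=hold | Shift ∈ {day, swing}) = 0.184/0.543 = 0.3389.

0.3389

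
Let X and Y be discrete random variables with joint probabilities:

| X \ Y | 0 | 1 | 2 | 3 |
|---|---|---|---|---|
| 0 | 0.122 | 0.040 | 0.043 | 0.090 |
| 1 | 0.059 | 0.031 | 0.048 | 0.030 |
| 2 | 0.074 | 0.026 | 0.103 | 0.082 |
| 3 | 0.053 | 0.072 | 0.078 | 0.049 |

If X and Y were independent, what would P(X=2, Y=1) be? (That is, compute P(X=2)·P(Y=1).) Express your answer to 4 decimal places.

0.0482

P(X=2) = 0.074 + 0.026 + 0.103 + 0.082 = 0.285.
P(Y=1) = 0.040 + 0.031 + 0.026 + 0.072 = 0.169.
Product: 0.285 × 0.169 = 0.0482.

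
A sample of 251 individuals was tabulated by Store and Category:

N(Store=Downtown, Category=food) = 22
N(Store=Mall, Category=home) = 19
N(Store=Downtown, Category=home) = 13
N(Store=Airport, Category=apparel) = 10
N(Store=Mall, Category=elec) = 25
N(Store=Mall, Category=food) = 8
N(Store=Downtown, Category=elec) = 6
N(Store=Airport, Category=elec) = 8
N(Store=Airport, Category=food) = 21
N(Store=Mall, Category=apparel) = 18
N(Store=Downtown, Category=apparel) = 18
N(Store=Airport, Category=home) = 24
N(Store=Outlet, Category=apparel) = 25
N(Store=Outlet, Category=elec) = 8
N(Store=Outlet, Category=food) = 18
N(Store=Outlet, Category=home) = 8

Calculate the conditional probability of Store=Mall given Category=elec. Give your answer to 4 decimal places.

Total with Category=elec: 6 + 25 + 8 + 8 = 47.
P(Store=Mall | Category=elec) = 25/47 = 0.5319.

0.5319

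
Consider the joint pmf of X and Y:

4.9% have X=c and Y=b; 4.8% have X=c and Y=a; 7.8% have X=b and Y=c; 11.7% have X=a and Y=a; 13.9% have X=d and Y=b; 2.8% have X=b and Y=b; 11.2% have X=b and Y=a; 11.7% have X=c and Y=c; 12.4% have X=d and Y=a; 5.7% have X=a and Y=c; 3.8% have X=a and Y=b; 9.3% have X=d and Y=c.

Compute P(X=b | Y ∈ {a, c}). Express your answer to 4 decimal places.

0.2547

P(Y=a) = 0.117 + 0.112 + 0.048 + 0.124 = 0.401.
P(Y=c) = 0.057 + 0.078 + 0.117 + 0.093 = 0.345.
P(Y ∈ {a, c}) = 0.401 + 0.345 = 0.746; P(X=b, Y ∈ {a, c}) = 0.112 + 0.078 = 0.190.
P(X=b | Y ∈ {a, c}) = 0.190/0.746 = 0.2547.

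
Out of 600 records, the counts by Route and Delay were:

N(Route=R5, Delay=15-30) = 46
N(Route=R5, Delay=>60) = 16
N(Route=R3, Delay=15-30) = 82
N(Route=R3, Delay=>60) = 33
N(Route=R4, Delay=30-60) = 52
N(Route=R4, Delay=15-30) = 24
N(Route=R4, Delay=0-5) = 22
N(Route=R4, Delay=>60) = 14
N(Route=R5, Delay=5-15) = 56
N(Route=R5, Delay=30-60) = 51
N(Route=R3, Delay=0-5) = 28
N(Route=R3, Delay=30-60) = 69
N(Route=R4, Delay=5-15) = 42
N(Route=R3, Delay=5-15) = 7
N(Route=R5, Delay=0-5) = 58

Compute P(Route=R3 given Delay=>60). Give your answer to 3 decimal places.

0.524

Total with Delay=>60: 33 + 14 + 16 = 63.
P(Route=R3 | Delay=>60) = 33/63 = 0.524.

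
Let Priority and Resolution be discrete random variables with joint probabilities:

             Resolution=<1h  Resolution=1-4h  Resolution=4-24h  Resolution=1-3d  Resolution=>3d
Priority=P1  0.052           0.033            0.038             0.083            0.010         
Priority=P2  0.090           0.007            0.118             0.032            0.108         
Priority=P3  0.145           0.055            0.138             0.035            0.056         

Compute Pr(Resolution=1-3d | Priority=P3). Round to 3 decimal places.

P(Priority=P3) = 0.145 + 0.055 + 0.138 + 0.035 + 0.056 = 0.429.
P(Resolution=1-3d | Priority=P3) = 0.035/0.429 = 0.082.

0.082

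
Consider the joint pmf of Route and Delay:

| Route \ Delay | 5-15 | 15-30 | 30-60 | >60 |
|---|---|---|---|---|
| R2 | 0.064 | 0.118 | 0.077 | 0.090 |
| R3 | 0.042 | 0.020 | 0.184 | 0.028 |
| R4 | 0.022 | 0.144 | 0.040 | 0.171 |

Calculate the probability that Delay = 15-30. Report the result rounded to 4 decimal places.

P(Delay=15-30) = 0.118 + 0.020 + 0.144 = 0.282.

0.2820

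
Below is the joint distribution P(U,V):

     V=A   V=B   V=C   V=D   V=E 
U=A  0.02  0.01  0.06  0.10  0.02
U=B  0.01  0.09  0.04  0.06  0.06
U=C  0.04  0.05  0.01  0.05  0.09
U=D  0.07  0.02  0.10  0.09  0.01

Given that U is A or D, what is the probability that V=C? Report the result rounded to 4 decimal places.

0.3200

P(U=A) = 0.02 + 0.01 + 0.06 + 0.10 + 0.02 = 0.21.
P(U=D) = 0.07 + 0.02 + 0.10 + 0.09 + 0.01 = 0.29.
P(U ∈ {A, D}) = 0.21 + 0.29 = 0.50; P(V=C, U ∈ {A, D}) = 0.06 + 0.10 = 0.16.
P(V=C | U ∈ {A, D}) = 0.16/0.50 = 0.3200.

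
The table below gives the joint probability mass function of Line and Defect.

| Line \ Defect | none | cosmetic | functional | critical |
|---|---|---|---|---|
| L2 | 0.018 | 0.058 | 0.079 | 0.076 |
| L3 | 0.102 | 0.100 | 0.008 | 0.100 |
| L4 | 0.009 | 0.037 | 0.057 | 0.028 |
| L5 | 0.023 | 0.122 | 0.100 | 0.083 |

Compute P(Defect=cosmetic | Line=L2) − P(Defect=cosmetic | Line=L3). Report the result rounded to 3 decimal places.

P(Line=L2) = 0.018 + 0.058 + 0.079 + 0.076 = 0.231; P(Defect=cosmetic | Line=L2) = 0.058/0.231 = 0.2511.
P(Line=L3) = 0.102 + 0.100 + 0.008 + 0.100 = 0.310; P(Defect=cosmetic | Line=L3) = 0.100/0.310 = 0.3226.
Difference = -0.071.

-0.071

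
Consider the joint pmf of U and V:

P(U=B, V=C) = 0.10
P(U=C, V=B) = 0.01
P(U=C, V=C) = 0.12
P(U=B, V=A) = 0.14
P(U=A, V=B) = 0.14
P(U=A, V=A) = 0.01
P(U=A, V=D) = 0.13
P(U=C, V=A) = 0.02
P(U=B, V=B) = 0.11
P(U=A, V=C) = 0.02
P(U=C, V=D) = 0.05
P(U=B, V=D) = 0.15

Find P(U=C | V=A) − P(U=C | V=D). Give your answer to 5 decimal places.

P(V=A) = 0.01 + 0.14 + 0.02 = 0.17; P(U=C | V=A) = 0.02/0.17 = 0.117647.
P(V=D) = 0.13 + 0.15 + 0.05 = 0.33; P(U=C | V=D) = 0.05/0.33 = 0.151515.
Difference = -0.03387.

-0.03387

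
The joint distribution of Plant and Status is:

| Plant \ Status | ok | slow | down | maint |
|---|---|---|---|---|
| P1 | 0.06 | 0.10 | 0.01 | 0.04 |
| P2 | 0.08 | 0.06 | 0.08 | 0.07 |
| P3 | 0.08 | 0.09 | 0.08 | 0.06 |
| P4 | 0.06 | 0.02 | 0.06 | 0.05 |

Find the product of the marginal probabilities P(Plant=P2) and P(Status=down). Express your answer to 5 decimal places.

0.06670

P(Plant=P2) = 0.08 + 0.06 + 0.08 + 0.07 = 0.29.
P(Status=down) = 0.01 + 0.08 + 0.08 + 0.06 = 0.23.
Product: 0.29 × 0.23 = 0.06670.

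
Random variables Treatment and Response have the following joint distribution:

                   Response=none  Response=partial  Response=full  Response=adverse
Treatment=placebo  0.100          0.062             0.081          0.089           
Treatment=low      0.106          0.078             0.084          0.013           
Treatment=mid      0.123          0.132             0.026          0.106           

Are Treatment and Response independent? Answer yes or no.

P(Treatment=mid) = 0.387 and P(Response=full) = 0.191, so their product is 0.07392, but P(Treatment=mid, Response=full) = 0.026. Since these differ, Treatment and Response are not independent.

no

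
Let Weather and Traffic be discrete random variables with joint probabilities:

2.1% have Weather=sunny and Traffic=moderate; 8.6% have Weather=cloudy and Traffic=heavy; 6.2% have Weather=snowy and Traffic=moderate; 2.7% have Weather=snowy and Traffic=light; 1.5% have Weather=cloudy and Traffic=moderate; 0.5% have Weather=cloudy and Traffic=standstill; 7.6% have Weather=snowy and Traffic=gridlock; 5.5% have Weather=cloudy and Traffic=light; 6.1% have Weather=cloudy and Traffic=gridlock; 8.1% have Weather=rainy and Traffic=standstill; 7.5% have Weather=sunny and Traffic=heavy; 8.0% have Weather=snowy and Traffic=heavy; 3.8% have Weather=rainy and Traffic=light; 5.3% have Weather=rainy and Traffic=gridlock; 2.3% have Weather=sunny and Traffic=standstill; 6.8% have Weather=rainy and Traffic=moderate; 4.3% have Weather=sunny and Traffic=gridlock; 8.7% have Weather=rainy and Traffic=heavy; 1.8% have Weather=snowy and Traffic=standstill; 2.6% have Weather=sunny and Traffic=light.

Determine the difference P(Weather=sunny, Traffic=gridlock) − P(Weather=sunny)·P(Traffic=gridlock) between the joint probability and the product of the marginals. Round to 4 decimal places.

-0.0008

P(Weather=sunny) = 0.026 + 0.021 + 0.075 + 0.043 + 0.023 = 0.188.
P(Traffic=gridlock) = 0.043 + 0.061 + 0.053 + 0.076 = 0.233.
P(Weather=sunny, Traffic=gridlock) − P(Weather=sunny)P(Traffic=gridlock) = 0.043 − 0.188×0.233 = -0.0008.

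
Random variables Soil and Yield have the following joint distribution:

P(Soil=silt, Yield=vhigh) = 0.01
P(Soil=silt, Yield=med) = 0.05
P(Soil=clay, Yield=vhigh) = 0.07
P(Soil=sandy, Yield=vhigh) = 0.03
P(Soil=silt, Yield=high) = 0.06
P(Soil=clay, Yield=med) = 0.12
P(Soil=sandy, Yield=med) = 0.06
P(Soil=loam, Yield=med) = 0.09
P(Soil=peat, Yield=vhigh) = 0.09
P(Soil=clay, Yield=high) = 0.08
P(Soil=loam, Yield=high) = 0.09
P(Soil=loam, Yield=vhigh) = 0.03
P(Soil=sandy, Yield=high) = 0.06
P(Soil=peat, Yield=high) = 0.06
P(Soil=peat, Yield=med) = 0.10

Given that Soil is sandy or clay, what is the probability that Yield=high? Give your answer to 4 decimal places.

P(Soil=sandy) = 0.06 + 0.06 + 0.03 = 0.15.
P(Soil=clay) = 0.12 + 0.08 + 0.07 = 0.27.
P(Soil ∈ {sandy, clay}) = 0.15 + 0.27 = 0.42; P(Yield=high, Soil ∈ {sandy, clay}) = 0.06 + 0.08 = 0.14.
P(Yield=high | Soil ∈ {sandy, clay}) = 0.14/0.42 = 0.3333.

0.3333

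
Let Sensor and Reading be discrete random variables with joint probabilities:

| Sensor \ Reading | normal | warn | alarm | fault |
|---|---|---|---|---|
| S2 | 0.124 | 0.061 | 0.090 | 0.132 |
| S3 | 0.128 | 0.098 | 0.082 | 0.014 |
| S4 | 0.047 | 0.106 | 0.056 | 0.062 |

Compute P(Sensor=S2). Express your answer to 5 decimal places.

P(Sensor=S2) = 0.124 + 0.061 + 0.090 + 0.132 = 0.407.

0.40700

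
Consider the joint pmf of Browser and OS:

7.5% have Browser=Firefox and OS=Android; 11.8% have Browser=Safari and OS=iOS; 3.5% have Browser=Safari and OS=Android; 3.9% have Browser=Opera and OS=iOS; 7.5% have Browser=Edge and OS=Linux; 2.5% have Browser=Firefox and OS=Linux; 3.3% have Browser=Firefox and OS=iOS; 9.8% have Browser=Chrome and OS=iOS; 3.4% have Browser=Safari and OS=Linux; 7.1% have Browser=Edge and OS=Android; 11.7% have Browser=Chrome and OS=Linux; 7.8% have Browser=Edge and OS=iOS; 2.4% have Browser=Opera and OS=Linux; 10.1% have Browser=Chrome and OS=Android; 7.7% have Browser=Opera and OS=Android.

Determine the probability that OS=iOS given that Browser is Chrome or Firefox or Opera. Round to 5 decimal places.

0.28862

P(Browser=Chrome) = 0.117 + 0.098 + 0.101 = 0.316.
P(Browser=Firefox) = 0.025 + 0.033 + 0.075 = 0.133.
P(Browser=Opera) = 0.024 + 0.039 + 0.077 = 0.140.
P(Browser ∈ {Chrome, Firefox, Opera}) = 0.316 + 0.133 + 0.140 = 0.589; P(OS=iOS, Browser ∈ {Chrome, Firefox, Opera}) = 0.098 + 0.033 + 0.039 = 0.170.
P(OS=iOS | Browser ∈ {Chrome, Firefox, Opera}) = 0.170/0.589 = 0.28862.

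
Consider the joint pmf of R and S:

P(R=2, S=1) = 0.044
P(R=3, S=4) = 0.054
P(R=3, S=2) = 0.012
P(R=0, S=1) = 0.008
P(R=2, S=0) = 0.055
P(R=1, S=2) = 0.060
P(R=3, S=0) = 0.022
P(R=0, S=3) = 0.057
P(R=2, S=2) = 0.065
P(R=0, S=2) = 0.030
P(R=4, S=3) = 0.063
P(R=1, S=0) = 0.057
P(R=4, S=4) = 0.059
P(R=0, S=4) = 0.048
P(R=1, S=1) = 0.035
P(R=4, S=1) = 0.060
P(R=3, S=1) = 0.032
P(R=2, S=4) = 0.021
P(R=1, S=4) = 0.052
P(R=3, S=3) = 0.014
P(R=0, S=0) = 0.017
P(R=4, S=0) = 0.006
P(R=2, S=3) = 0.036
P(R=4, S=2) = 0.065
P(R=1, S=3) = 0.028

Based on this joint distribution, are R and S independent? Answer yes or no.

no

P(R=4) = 0.253 and P(S=0) = 0.157, so their product is 0.03972, but P(R=4, S=0) = 0.006. Since these differ, R and S are not independent.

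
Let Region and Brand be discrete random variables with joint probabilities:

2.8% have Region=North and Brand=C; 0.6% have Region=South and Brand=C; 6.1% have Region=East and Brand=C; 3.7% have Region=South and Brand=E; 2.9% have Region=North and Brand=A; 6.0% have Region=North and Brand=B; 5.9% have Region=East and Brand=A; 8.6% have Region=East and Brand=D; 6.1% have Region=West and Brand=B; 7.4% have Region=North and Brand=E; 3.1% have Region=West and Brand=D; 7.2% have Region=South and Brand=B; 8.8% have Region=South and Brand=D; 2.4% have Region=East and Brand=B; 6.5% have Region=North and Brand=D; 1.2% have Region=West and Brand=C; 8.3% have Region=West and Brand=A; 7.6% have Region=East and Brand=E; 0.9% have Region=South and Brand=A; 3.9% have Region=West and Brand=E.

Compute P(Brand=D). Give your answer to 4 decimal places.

P(Brand=D) = 0.065 + 0.088 + 0.086 + 0.031 = 0.270.

0.2700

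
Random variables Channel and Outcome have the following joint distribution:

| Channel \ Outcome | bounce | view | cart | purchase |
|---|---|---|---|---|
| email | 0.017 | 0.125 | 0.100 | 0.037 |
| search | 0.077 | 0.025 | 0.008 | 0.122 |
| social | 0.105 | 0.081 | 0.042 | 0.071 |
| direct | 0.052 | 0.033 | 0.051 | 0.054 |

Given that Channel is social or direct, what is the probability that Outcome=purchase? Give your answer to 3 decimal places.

0.256

P(Channel=social) = 0.105 + 0.081 + 0.042 + 0.071 = 0.299.
P(Channel=direct) = 0.052 + 0.033 + 0.051 + 0.054 = 0.190.
P(Channel ∈ {social, direct}) = 0.299 + 0.190 = 0.489; P(Outcome=purchase, Channel ∈ {social, direct}) = 0.071 + 0.054 = 0.125.
P(Outcome=purchase | Channel ∈ {social, direct}) = 0.125/0.489 = 0.256.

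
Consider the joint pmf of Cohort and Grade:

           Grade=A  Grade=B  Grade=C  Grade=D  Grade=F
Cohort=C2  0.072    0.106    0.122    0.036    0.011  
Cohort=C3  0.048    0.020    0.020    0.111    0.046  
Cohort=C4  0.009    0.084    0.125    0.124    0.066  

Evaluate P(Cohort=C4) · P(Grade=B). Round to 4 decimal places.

P(Cohort=C4) = 0.009 + 0.084 + 0.125 + 0.124 + 0.066 = 0.408.
P(Grade=B) = 0.106 + 0.020 + 0.084 = 0.210.
Product: 0.408 × 0.210 = 0.0857.

0.0857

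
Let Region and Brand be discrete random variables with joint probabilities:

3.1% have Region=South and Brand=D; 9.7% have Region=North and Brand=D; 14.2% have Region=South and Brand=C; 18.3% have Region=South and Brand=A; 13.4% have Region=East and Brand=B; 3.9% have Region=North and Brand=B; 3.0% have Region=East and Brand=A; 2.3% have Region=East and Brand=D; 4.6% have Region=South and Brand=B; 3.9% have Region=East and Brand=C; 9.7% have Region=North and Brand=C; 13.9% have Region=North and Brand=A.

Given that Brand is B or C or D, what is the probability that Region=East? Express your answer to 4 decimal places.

P(Brand=B) = 0.039 + 0.046 + 0.134 = 0.219.
P(Brand=C) = 0.097 + 0.142 + 0.039 = 0.278.
P(Brand=D) = 0.097 + 0.031 + 0.023 = 0.151.
P(Brand ∈ {B, C, D}) = 0.219 + 0.278 + 0.151 = 0.648; P(Region=East, Brand ∈ {B, C, D}) = 0.134 + 0.039 + 0.023 = 0.196.
P(Region=East | Brand ∈ {B, C, D}) = 0.196/0.648 = 0.3025.

0.3025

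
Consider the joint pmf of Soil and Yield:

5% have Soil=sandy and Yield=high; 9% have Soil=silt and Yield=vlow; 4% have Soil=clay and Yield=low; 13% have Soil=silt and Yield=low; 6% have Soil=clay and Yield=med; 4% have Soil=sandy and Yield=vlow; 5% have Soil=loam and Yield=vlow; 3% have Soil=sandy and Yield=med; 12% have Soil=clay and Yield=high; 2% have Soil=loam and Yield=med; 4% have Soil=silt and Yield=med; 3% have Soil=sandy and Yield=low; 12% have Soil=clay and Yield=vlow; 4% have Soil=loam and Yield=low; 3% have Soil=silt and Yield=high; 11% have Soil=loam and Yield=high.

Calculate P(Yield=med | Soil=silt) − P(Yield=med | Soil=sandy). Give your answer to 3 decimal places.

P(Soil=silt) = 0.09 + 0.13 + 0.04 + 0.03 = 0.29; P(Yield=med | Soil=silt) = 0.04/0.29 = 0.1379.
P(Soil=sandy) = 0.04 + 0.03 + 0.03 + 0.05 = 0.15; P(Yield=med | Soil=sandy) = 0.03/0.15 = 0.2000.
Difference = -0.062.

-0.062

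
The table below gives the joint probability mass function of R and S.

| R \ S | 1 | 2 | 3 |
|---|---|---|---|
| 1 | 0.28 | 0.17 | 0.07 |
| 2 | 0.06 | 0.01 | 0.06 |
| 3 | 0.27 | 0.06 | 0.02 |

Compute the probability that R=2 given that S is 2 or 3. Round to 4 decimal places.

0.1795

P(S=2) = 0.17 + 0.01 + 0.06 = 0.24.
P(S=3) = 0.07 + 0.06 + 0.02 = 0.15.
P(S ∈ {2, 3}) = 0.24 + 0.15 = 0.39; P(R=2, S ∈ {2, 3}) = 0.01 + 0.06 = 0.07.
P(R=2 | S ∈ {2, 3}) = 0.07/0.39 = 0.1795.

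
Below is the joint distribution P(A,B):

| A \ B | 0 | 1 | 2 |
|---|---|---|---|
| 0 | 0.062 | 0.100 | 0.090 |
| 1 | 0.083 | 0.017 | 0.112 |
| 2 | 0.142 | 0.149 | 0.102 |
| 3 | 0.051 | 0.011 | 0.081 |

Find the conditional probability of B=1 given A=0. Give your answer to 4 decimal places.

P(A=0) = 0.062 + 0.100 + 0.090 = 0.252.
P(B=1 | A=0) = 0.100/0.252 = 0.3968.

0.3968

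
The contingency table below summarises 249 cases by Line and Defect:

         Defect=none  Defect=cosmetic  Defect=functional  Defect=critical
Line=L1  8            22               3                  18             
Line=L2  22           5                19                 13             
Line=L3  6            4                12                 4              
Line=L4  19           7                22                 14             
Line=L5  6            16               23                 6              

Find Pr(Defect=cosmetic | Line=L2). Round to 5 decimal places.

Total with Line=L2: 22 + 5 + 19 + 13 = 59.
P(Defect=cosmetic | Line=L2) = 5/59 = 0.08475.

0.08475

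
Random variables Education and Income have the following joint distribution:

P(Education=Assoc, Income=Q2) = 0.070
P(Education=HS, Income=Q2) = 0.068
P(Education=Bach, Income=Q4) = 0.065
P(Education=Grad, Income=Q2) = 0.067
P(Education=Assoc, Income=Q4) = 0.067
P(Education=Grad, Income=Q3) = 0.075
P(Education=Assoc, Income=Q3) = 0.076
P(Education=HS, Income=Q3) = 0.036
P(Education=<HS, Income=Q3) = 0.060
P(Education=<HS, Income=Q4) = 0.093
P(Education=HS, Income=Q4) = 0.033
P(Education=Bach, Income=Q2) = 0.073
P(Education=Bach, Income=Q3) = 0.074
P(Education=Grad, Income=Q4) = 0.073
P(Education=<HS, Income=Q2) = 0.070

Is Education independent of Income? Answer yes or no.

P(Education=HS) = 0.137 and P(Income=Q2) = 0.348, so their product is 0.04768, but P(Education=HS, Income=Q2) = 0.068. Since these differ, Education and Income are not independent.

no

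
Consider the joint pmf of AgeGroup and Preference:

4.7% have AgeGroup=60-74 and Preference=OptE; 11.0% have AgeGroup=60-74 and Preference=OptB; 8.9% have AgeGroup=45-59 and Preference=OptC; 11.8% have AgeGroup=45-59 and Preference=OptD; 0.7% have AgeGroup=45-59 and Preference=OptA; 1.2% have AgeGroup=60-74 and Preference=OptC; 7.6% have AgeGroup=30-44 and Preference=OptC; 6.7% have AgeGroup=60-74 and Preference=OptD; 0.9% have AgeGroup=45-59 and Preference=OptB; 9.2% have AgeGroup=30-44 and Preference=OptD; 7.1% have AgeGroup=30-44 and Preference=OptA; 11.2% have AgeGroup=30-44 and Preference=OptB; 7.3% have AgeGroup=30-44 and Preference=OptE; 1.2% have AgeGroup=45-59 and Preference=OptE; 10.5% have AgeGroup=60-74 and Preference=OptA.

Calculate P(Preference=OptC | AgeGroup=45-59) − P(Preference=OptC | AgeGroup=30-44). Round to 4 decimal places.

P(AgeGroup=45-59) = 0.007 + 0.009 + 0.089 + 0.118 + 0.012 = 0.235; P(Preference=OptC | AgeGroup=45-59) = 0.089/0.235 = 0.37872.
P(AgeGroup=30-44) = 0.071 + 0.112 + 0.076 + 0.092 + 0.073 = 0.424; P(Preference=OptC | AgeGroup=30-44) = 0.076/0.424 = 0.17925.
Difference = 0.1995.

0.1995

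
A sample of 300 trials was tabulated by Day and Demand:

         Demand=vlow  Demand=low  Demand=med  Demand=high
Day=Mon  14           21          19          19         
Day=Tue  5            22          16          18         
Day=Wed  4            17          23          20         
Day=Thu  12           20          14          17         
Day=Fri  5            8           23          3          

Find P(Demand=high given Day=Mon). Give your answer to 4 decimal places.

Total with Day=Mon: 14 + 21 + 19 + 19 = 73.
P(Demand=high | Day=Mon) = 19/73 = 0.2603.

0.2603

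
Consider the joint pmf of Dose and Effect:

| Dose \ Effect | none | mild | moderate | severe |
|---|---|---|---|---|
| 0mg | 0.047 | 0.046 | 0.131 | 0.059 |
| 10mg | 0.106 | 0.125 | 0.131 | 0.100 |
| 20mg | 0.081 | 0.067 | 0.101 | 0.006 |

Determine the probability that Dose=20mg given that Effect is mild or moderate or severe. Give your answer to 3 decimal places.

P(Effect=mild) = 0.046 + 0.125 + 0.067 = 0.238.
P(Effect=moderate) = 0.131 + 0.131 + 0.101 = 0.363.
P(Effect=severe) = 0.059 + 0.100 + 0.006 = 0.165.
P(Effect ∈ {mild, moderate, severe}) = 0.238 + 0.363 + 0.165 = 0.766; P(Dose=20mg, Effect ∈ {mild, moderate, severe}) = 0.067 + 0.101 + 0.006 = 0.174.
P(Dose=20mg | Effect ∈ {mild, moderate, severe}) = 0.174/0.766 = 0.227.

0.227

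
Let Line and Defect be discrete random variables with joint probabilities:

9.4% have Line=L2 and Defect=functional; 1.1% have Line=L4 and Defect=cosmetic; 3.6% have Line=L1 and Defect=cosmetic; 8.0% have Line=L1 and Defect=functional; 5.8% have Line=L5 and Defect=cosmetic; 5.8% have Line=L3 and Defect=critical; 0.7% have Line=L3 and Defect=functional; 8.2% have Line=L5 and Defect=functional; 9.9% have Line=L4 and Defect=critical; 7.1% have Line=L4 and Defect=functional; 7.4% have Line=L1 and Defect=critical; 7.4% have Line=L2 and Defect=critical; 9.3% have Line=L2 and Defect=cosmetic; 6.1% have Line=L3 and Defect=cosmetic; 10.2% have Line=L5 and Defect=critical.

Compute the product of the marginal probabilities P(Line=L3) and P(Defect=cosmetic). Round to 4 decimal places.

0.0326

P(Line=L3) = 0.061 + 0.007 + 0.058 = 0.126.
P(Defect=cosmetic) = 0.036 + 0.093 + 0.061 + 0.011 + 0.058 = 0.259.
Product: 0.126 × 0.259 = 0.0326.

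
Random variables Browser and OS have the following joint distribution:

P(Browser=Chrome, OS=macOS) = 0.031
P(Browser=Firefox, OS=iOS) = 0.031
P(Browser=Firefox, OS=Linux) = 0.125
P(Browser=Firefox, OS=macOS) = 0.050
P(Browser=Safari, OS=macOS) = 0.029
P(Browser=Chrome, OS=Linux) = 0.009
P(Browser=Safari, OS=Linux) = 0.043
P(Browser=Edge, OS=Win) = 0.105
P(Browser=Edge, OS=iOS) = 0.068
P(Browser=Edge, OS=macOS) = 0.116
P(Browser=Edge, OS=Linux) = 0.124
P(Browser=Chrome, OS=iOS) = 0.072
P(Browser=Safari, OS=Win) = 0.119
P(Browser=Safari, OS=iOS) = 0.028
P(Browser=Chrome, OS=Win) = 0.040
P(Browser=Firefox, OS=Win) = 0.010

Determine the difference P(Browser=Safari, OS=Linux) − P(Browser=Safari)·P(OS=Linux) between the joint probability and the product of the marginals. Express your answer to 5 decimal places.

-0.02292

P(Browser=Safari) = 0.119 + 0.029 + 0.043 + 0.028 = 0.219.
P(OS=Linux) = 0.009 + 0.125 + 0.043 + 0.124 = 0.301.
P(Browser=Safari, OS=Linux) − P(Browser=Safari)P(OS=Linux) = 0.043 − 0.219×0.301 = -0.02292.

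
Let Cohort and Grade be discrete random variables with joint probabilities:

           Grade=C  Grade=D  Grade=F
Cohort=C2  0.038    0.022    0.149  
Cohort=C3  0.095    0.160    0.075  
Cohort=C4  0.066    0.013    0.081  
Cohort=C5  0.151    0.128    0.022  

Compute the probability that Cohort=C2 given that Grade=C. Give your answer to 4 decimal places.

0.1086

P(Grade=C) = 0.038 + 0.095 + 0.066 + 0.151 = 0.350.
P(Cohort=C2 | Grade=C) = 0.038/0.350 = 0.1086.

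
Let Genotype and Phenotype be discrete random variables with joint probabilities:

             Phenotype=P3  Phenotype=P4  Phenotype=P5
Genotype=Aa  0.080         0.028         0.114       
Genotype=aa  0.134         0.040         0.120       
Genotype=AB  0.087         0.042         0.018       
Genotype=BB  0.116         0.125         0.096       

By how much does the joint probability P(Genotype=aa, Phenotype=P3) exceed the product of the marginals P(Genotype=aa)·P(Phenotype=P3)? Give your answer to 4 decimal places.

0.0114

P(Genotype=aa) = 0.134 + 0.040 + 0.120 = 0.294.
P(Phenotype=P3) = 0.080 + 0.134 + 0.087 + 0.116 = 0.417.
P(Genotype=aa, Phenotype=P3) − P(Genotype=aa)P(Phenotype=P3) = 0.134 − 0.294×0.417 = 0.0114.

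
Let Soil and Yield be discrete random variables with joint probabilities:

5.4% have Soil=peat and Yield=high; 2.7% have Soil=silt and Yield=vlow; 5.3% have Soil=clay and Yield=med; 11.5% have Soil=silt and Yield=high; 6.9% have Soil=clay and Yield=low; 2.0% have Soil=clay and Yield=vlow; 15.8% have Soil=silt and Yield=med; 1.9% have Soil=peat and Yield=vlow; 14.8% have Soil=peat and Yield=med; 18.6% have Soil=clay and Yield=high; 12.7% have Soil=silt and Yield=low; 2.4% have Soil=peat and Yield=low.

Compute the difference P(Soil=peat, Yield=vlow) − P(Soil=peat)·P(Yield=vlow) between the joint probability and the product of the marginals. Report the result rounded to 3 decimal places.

P(Soil=peat) = 0.019 + 0.024 + 0.148 + 0.054 = 0.245.
P(Yield=vlow) = 0.020 + 0.027 + 0.019 = 0.066.
P(Soil=peat, Yield=vlow) − P(Soil=peat)P(Yield=vlow) = 0.019 − 0.245×0.066 = 0.003.

0.003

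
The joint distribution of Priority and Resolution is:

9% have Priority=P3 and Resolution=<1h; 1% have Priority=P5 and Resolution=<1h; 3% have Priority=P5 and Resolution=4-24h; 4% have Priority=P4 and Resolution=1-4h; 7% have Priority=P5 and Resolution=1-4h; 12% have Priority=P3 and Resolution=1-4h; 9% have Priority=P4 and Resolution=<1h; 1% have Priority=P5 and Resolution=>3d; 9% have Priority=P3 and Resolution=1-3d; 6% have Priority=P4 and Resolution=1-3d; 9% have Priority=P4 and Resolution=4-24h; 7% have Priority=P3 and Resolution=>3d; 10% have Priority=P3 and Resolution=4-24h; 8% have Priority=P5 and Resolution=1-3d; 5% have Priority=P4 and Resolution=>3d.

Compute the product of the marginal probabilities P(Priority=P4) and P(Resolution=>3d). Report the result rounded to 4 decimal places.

P(Priority=P4) = 0.09 + 0.04 + 0.09 + 0.06 + 0.05 = 0.33.
P(Resolution=>3d) = 0.07 + 0.05 + 0.01 = 0.13.
Product: 0.33 × 0.13 = 0.0429.

0.0429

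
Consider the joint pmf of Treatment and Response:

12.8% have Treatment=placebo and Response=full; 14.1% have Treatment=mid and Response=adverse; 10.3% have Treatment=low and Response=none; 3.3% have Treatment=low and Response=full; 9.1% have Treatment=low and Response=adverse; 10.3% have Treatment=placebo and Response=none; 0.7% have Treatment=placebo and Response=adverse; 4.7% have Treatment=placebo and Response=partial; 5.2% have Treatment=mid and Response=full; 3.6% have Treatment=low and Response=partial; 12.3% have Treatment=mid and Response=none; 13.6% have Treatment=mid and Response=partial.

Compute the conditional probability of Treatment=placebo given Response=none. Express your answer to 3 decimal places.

P(Response=none) = 0.103 + 0.103 + 0.123 = 0.329.
P(Treatment=placebo | Response=none) = 0.103/0.329 = 0.313.

0.313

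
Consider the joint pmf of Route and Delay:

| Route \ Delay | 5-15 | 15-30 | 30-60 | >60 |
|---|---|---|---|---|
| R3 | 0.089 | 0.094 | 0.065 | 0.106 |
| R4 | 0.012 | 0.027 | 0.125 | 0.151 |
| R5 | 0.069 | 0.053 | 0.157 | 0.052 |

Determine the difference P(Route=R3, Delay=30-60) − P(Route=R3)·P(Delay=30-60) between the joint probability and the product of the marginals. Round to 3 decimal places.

-0.058

P(Route=R3) = 0.089 + 0.094 + 0.065 + 0.106 = 0.354.
P(Delay=30-60) = 0.065 + 0.125 + 0.157 = 0.347.
P(Route=R3, Delay=30-60) − P(Route=R3)P(Delay=30-60) = 0.065 − 0.354×0.347 = -0.058.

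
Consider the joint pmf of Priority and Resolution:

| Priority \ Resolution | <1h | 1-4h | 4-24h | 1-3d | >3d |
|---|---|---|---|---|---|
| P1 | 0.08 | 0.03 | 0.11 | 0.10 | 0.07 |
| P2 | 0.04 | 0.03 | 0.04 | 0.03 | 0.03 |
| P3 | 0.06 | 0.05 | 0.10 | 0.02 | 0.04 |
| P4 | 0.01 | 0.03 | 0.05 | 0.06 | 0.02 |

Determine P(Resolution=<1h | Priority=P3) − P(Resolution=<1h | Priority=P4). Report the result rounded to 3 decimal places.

P(Priority=P3) = 0.06 + 0.05 + 0.10 + 0.02 + 0.04 = 0.27; P(Resolution=<1h | Priority=P3) = 0.06/0.27 = 0.2222.
P(Priority=P4) = 0.01 + 0.03 + 0.05 + 0.06 + 0.02 = 0.17; P(Resolution=<1h | Priority=P4) = 0.01/0.17 = 0.0588.
Difference = 0.163.

0.163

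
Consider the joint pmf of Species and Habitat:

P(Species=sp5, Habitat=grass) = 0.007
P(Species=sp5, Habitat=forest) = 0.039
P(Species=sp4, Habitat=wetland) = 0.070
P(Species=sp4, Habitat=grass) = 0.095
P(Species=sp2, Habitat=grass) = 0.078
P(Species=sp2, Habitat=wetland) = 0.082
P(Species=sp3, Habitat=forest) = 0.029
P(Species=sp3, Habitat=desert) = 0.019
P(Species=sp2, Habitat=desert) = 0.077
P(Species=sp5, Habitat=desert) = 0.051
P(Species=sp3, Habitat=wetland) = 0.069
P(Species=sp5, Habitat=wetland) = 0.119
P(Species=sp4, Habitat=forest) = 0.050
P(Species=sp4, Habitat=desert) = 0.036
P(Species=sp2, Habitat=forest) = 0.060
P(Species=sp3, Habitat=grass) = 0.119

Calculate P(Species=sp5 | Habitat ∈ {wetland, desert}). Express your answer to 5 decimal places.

P(Habitat=wetland) = 0.082 + 0.069 + 0.070 + 0.119 = 0.340.
P(Habitat=desert) = 0.077 + 0.019 + 0.036 + 0.051 = 0.183.
P(Habitat ∈ {wetland, desert}) = 0.340 + 0.183 = 0.523; P(Species=sp5, Habitat ∈ {wetland, desert}) = 0.119 + 0.051 = 0.170.
P(Species=sp5 | Habitat ∈ {wetland, desert}) = 0.170/0.523 = 0.32505.

0.32505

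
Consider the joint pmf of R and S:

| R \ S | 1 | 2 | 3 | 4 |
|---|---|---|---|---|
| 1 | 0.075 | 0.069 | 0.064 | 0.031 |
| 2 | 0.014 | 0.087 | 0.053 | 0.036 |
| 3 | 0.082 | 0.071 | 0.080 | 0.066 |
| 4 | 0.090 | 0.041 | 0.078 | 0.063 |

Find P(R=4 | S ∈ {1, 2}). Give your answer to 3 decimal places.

P(S=1) = 0.075 + 0.014 + 0.082 + 0.090 = 0.261.
P(S=2) = 0.069 + 0.087 + 0.071 + 0.041 = 0.268.
P(S ∈ {1, 2}) = 0.261 + 0.268 = 0.529; P(R=4, S ∈ {1, 2}) = 0.090 + 0.041 = 0.131.
P(R=4 | S ∈ {1, 2}) = 0.131/0.529 = 0.248.

0.248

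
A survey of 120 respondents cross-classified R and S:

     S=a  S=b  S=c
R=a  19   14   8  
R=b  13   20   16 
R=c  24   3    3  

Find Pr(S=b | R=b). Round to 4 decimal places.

0.4082

Total with R=b: 13 + 20 + 16 = 49.
P(S=b | R=b) = 20/49 = 0.4082.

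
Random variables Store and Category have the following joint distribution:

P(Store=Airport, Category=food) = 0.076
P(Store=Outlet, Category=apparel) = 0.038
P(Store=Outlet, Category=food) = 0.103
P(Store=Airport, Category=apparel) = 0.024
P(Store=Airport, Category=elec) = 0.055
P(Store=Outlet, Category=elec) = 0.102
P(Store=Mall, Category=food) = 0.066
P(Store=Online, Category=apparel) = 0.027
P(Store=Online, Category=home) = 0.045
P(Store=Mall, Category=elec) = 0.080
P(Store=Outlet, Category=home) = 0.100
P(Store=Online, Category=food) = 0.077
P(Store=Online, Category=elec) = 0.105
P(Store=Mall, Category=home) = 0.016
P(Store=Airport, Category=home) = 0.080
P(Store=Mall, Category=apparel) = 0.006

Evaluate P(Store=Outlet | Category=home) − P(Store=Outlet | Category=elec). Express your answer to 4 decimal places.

P(Category=home) = 0.016 + 0.080 + 0.100 + 0.045 = 0.241; P(Store=Outlet | Category=home) = 0.100/0.241 = 0.41494.
P(Category=elec) = 0.080 + 0.055 + 0.102 + 0.105 = 0.342; P(Store=Outlet | Category=elec) = 0.102/0.342 = 0.29825.
Difference = 0.1167.

0.1167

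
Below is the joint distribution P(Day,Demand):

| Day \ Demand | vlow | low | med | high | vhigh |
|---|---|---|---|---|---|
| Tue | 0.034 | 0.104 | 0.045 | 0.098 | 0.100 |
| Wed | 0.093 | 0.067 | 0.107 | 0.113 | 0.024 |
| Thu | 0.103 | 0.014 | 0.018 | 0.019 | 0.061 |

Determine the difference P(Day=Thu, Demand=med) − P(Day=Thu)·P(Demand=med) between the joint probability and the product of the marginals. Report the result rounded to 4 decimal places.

P(Day=Thu) = 0.103 + 0.014 + 0.018 + 0.019 + 0.061 = 0.215.
P(Demand=med) = 0.045 + 0.107 + 0.018 = 0.170.
P(Day=Thu, Demand=med) − P(Day=Thu)P(Demand=med) = 0.018 − 0.215×0.170 = -0.0186.

-0.0186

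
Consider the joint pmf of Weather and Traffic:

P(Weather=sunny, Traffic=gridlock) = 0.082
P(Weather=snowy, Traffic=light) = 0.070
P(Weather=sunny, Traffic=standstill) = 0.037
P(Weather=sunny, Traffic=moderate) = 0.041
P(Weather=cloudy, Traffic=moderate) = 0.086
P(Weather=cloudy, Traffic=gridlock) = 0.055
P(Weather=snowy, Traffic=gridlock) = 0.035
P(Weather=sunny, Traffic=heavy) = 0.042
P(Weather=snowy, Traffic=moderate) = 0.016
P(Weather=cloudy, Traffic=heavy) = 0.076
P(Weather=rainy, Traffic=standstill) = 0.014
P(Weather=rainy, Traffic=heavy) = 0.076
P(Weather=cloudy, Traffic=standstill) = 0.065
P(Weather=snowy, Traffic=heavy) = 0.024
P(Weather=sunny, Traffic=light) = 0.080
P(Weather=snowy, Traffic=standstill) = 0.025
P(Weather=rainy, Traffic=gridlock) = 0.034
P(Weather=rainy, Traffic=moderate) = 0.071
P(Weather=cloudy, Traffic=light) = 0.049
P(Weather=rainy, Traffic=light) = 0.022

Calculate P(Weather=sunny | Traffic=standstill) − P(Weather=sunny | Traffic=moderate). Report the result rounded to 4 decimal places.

P(Traffic=standstill) = 0.037 + 0.065 + 0.014 + 0.025 = 0.141; P(Weather=sunny | Traffic=standstill) = 0.037/0.141 = 0.26241.
P(Traffic=moderate) = 0.041 + 0.086 + 0.071 + 0.016 = 0.214; P(Weather=sunny | Traffic=moderate) = 0.041/0.214 = 0.19159.
Difference = 0.0708.

0.0708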